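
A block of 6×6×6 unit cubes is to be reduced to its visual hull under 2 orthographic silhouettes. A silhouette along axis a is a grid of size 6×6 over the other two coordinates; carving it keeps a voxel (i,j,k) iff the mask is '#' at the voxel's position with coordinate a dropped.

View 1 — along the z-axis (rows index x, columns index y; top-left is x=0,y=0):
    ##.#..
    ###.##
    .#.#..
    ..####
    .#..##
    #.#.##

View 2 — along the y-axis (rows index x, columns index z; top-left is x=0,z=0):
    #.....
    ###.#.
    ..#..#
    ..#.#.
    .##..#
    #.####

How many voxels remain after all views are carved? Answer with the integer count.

voxel count = 64

before carving: 216 voxels (6×6×6)
V1 z: intersect with XY mask (21 set) -- 126 left
V2 y: intersect with XZ mask (17 set) -- 64 left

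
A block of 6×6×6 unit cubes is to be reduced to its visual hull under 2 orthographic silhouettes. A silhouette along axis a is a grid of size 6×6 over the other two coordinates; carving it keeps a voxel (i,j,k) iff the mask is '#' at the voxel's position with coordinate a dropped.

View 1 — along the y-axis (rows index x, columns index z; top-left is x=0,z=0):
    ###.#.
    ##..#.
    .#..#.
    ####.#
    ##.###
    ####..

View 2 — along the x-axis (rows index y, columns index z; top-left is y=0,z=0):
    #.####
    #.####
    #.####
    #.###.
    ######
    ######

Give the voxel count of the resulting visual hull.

remaining voxels: 112

start: 6×6×6 = 216 voxels
carve view 1 (along y, XZ-mask fill 23/36): 138 voxels remain
carve view 2 (along x, YZ-mask fill 31/36): 112 voxels remain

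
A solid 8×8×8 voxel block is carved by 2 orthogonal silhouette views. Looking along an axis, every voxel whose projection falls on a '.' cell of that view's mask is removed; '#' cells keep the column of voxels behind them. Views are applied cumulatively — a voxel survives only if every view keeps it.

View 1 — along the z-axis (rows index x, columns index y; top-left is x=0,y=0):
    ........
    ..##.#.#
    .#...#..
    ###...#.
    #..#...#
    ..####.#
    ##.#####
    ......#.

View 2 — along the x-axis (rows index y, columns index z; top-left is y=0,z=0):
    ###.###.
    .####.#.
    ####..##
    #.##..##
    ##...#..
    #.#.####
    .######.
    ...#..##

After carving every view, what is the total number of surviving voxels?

remaining voxels: 131

full grid |V| = 512
step 1: project along z, AND mask (26/64) → |grid| = 208
step 2: project along x, AND mask (40/64) → |grid| = 131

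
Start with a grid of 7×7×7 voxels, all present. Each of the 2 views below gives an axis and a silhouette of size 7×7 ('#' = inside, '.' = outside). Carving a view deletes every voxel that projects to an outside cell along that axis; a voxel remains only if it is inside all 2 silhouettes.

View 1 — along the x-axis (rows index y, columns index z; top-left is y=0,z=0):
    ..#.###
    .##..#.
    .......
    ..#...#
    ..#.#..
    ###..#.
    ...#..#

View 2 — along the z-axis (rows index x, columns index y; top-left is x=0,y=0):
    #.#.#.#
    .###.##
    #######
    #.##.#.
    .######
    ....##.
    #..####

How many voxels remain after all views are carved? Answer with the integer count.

voxel count = 79

full grid |V| = 343
  1. axis=0 (YZ plane), |mask|=17  ⇒  voxels=119
  2. axis=2 (XY plane), |mask|=33  ⇒  voxels=79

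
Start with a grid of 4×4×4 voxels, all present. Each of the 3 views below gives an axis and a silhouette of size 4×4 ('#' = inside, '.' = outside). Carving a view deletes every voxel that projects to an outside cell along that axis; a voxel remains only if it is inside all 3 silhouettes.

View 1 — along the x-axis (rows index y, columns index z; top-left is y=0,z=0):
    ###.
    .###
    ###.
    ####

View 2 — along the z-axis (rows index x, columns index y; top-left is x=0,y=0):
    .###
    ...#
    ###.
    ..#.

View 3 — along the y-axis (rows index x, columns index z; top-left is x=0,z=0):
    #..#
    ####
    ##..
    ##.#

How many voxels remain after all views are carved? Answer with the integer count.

start: 4×4×4 = 64 voxels
  1. axis=0 (YZ plane), |mask|=13  ⇒  voxels=52
  2. axis=2 (XY plane), |mask|=8  ⇒  voxels=26
  3. axis=1 (XZ plane), |mask|=11  ⇒  voxels=15

|visual hull| = 15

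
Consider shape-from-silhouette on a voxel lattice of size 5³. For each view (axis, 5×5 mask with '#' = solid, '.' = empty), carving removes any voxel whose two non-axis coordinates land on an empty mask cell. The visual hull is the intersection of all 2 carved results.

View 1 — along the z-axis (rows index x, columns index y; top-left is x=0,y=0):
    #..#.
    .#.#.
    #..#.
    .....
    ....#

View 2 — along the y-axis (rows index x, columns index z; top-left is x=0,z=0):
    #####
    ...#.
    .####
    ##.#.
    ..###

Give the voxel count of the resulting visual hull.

start: 5×5×5 = 125 voxels
carve view 1 (along z, XY-mask fill 7/25): 35 voxels remain
carve view 2 (along y, XZ-mask fill 16/25): 23 voxels remain

voxel count = 23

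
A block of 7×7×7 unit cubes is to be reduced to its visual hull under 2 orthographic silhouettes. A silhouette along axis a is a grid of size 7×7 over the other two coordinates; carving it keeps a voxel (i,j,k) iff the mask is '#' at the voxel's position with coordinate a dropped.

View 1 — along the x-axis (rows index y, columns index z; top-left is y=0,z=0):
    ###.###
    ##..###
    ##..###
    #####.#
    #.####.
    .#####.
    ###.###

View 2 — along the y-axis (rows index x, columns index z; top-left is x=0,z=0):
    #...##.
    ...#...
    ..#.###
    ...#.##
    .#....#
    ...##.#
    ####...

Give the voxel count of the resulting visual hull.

full grid |V| = 343
step 1: project along x, AND mask (38/49) → |grid| = 266
step 2: project along y, AND mask (20/49) → |grid| = 105

remaining voxels: 105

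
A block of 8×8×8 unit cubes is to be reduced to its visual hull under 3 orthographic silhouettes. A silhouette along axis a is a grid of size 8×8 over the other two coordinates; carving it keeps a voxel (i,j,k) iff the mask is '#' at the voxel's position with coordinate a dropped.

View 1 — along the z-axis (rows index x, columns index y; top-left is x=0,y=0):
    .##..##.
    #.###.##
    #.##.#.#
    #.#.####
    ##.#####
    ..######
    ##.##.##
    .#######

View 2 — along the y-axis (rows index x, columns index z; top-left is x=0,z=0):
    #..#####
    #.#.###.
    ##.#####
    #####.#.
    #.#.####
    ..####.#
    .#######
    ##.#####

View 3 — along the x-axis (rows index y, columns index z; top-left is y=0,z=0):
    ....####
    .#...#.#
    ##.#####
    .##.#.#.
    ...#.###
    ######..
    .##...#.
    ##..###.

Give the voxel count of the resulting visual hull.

before carving: 512 voxels (8×8×8)
  1. axis=2 (XY plane), |mask|=47  ⇒  voxels=376
  2. axis=1 (XZ plane), |mask|=49  ⇒  voxels=288
  3. axis=0 (YZ plane), |mask|=36  ⇒  voxels=165

165 voxels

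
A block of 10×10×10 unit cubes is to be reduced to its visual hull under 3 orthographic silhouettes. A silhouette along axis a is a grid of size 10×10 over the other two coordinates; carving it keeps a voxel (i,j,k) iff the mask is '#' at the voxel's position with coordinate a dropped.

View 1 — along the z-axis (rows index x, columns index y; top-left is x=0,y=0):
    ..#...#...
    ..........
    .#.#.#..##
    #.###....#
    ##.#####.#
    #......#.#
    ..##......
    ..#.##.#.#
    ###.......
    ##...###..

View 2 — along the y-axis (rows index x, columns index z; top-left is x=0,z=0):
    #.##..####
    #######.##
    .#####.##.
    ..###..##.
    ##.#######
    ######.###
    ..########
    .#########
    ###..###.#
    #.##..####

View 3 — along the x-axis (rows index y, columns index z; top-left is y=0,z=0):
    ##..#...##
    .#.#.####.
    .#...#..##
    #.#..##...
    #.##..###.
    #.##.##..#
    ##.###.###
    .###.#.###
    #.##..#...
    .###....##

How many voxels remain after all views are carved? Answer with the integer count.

before carving: 1000 voxels (10×10×10)
[1] z-view keeps 38 columns → grid now 380
[2] y-view keeps 77 columns → grid now 290
[3] x-view keeps 55 columns → grid now 157

remaining voxels: 157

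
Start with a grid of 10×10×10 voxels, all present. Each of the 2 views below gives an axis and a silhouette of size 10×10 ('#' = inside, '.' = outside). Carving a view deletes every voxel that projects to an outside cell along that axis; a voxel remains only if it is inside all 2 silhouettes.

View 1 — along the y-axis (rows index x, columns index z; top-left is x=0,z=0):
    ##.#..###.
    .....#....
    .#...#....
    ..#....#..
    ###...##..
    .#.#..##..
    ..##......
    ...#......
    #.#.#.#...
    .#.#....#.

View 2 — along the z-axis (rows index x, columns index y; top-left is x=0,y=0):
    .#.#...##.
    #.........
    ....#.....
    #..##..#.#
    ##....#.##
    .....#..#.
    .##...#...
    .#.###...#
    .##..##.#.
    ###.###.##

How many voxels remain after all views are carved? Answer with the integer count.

full grid |V| = 1000
V1 y: intersect with XZ mask (30 set) -- 300 left
V2 z: intersect with XY mask (39 set) -- 125 left

|visual hull| = 125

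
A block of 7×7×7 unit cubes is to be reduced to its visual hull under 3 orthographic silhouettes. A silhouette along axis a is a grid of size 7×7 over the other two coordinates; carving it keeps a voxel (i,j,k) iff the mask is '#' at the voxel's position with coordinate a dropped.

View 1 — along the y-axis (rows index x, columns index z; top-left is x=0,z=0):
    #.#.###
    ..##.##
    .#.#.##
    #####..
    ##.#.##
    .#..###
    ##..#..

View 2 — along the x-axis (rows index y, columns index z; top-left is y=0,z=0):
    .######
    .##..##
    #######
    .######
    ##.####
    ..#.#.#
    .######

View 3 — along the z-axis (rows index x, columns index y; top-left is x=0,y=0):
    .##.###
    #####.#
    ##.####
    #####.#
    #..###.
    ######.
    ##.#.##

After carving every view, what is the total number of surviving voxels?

127 voxels

initial block: 7^3 = 343
after view 1 [y-axis, 30 of 49 cells solid] → remaining = 210
after view 2 [x-axis, 38 of 49 cells solid] → remaining = 165
after view 3 [z-axis, 38 of 49 cells solid] → remaining = 127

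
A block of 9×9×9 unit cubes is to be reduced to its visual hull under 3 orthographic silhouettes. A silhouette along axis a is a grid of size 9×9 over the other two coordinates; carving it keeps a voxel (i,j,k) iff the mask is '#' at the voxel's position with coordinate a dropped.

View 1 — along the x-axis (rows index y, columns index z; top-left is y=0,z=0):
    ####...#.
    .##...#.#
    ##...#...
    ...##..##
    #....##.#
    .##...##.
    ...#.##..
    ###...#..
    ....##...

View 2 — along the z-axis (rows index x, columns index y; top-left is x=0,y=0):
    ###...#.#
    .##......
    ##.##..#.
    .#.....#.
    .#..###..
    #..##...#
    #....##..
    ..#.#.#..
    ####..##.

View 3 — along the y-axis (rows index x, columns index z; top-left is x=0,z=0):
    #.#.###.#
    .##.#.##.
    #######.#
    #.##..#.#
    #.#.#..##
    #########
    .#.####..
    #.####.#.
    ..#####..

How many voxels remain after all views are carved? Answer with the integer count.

voxel count = 86

full grid |V| = 729
carve view 1 (along x, YZ-mask fill 33/81): 297 voxels remain
carve view 2 (along z, XY-mask fill 34/81): 128 voxels remain
carve view 3 (along y, XZ-mask fill 54/81): 86 voxels remain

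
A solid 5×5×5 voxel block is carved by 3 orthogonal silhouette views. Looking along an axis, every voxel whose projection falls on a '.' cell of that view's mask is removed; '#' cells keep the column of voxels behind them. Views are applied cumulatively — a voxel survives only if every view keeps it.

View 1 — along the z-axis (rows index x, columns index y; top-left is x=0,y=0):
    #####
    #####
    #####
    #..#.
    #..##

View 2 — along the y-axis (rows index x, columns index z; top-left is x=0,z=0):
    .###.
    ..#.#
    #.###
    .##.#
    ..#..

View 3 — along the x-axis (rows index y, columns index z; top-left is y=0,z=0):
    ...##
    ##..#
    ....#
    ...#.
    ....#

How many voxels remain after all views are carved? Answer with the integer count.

15 voxels

full grid |V| = 125
step 1: project along z, AND mask (20/25) → |grid| = 100
step 2: project along y, AND mask (13/25) → |grid| = 54
step 3: project along x, AND mask (8/25) → |grid| = 15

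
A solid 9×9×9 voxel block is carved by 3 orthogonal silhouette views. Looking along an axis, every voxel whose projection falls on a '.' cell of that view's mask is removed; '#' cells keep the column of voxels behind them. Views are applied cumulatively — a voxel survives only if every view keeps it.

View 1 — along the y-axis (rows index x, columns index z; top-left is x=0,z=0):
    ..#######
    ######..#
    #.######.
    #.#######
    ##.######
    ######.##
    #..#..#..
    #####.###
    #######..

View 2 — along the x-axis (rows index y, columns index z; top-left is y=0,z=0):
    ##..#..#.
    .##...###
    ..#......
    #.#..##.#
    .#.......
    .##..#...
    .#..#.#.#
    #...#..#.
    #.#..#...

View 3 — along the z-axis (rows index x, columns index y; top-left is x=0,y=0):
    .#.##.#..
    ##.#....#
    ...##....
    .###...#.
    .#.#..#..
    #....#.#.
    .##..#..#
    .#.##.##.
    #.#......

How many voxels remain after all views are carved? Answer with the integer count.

|visual hull| = 86

initial block: 9^3 = 729
step 1: project along y, AND mask (63/81) → |grid| = 567
step 2: project along x, AND mask (29/81) → |grid| = 194
step 3: project along z, AND mask (31/81) → |grid| = 86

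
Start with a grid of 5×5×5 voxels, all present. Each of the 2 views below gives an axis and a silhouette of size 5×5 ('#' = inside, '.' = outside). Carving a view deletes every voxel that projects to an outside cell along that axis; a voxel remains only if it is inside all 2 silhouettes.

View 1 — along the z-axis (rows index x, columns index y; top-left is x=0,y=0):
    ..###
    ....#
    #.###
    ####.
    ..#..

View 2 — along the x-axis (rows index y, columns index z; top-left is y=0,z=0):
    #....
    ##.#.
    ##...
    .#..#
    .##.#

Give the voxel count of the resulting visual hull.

before carving: 125 voxels (5×5×5)
carve view 1 (along z, XY-mask fill 13/25): 65 voxels remain
carve view 2 (along x, YZ-mask fill 11/25): 28 voxels remain

|visual hull| = 28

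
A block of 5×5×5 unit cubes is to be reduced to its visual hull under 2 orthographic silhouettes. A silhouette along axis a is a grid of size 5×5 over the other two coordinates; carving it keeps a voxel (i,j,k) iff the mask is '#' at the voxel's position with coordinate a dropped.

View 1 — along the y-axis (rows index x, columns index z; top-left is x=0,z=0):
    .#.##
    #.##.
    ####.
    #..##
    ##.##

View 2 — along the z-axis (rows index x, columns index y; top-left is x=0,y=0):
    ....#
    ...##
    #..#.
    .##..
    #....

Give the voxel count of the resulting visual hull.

27 voxels

before carving: 125 voxels (5×5×5)
V1 y: intersect with XZ mask (17 set) -- 85 left
V2 z: intersect with XY mask (8 set) -- 27 left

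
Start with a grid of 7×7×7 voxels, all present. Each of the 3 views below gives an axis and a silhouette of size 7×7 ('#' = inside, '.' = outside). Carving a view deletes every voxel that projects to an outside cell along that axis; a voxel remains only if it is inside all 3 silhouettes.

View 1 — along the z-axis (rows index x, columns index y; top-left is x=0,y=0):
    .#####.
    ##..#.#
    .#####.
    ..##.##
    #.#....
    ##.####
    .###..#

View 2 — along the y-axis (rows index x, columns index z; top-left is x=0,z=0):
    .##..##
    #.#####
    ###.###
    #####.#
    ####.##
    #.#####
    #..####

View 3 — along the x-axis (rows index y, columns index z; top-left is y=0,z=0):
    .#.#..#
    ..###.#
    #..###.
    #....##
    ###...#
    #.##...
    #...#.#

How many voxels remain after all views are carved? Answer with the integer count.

initial block: 7^3 = 343
[1] z-view keeps 30 columns → grid now 210
[2] y-view keeps 39 columns → grid now 166
[3] x-view keeps 24 columns → grid now 84

84 voxels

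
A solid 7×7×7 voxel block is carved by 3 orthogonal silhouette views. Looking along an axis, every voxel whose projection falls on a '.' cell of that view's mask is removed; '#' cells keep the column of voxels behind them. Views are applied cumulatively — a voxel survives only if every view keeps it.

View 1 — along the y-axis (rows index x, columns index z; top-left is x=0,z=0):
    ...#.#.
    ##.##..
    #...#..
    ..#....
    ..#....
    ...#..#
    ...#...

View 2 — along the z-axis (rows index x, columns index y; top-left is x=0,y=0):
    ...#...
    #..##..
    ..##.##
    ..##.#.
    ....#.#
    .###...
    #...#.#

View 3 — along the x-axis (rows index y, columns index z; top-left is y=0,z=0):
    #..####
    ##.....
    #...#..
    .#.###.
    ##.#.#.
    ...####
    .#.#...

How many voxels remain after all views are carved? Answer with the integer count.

voxel count = 19

start: 7×7×7 = 343 voxels
  1. axis=1 (XZ plane), |mask|=13  ⇒  voxels=91
  2. axis=2 (XY plane), |mask|=19  ⇒  voxels=36
  3. axis=0 (YZ plane), |mask|=23  ⇒  voxels=19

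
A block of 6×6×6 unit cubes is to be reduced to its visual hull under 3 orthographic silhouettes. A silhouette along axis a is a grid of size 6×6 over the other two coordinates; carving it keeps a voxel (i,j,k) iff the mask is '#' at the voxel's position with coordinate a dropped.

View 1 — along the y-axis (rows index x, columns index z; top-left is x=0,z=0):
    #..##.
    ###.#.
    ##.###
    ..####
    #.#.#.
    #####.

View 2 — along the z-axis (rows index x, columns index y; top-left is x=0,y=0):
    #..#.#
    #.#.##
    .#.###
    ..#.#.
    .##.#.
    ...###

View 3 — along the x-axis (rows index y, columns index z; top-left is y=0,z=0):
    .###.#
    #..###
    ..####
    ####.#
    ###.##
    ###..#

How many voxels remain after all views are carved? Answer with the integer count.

start: 6×6×6 = 216 voxels
[1] y-view keeps 24 columns → grid now 144
[2] z-view keeps 19 columns → grid now 77
[3] x-view keeps 26 columns → grid now 55

remaining voxels: 55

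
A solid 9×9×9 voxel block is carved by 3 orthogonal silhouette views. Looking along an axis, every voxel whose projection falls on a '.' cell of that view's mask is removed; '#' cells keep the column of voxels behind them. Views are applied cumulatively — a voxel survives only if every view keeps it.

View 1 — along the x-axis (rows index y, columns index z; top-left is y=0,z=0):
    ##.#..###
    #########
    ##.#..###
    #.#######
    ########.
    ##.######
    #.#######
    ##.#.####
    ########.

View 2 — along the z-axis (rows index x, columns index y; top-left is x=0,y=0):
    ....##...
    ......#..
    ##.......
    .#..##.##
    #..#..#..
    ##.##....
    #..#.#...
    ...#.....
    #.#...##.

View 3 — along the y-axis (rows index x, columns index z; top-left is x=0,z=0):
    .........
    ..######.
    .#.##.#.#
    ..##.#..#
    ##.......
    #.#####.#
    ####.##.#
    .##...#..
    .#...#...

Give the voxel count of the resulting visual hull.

full grid |V| = 729
carve view 1 (along x, YZ-mask fill 68/81): 612 voxels remain
carve view 2 (along z, XY-mask fill 25/81): 189 voxels remain
carve view 3 (along y, XZ-mask fill 36/81): 83 voxels remain

83 voxels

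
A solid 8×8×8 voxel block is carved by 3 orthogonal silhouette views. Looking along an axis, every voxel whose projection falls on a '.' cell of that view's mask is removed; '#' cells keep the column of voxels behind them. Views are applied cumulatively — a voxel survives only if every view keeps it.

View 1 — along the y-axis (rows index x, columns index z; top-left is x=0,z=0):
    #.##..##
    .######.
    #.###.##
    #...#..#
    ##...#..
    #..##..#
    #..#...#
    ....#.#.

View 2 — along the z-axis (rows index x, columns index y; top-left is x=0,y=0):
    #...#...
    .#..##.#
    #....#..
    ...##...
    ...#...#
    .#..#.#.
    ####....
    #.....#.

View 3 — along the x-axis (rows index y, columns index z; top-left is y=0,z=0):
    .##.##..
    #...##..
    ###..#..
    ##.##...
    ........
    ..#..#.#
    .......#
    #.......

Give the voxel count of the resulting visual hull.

22 voxels

full grid |V| = 512
after view 1 [y-axis, 32 of 64 cells solid] → remaining = 256
after view 2 [z-axis, 21 of 64 cells solid] → remaining = 86
after view 3 [x-axis, 20 of 64 cells solid] → remaining = 22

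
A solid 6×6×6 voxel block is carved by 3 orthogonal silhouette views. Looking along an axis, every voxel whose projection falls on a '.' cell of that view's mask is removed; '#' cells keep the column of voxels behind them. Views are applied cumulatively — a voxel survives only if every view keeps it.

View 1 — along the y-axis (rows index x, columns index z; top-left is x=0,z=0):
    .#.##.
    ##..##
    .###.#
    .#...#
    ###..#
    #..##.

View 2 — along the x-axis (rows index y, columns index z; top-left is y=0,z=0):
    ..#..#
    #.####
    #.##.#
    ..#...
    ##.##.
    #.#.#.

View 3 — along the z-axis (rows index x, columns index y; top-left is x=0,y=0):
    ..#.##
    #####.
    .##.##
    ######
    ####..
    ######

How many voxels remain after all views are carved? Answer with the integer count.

start: 6×6×6 = 216 voxels
carve view 1 (along y, XZ-mask fill 20/36): 120 voxels remain
carve view 2 (along x, YZ-mask fill 19/36): 57 voxels remain
carve view 3 (along z, XY-mask fill 28/36): 46 voxels remain

46 voxels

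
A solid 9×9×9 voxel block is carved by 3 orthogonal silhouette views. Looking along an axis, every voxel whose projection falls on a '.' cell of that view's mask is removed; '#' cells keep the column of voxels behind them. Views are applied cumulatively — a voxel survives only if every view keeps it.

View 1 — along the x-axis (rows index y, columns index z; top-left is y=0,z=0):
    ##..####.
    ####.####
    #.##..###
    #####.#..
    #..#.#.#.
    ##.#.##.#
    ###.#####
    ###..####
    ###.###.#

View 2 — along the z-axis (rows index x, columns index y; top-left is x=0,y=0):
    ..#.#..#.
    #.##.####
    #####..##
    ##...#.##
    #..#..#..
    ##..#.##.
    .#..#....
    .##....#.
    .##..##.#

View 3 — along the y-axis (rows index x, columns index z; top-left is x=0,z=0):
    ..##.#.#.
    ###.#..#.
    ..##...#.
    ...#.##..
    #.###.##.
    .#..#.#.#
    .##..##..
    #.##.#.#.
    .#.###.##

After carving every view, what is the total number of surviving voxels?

voxel count = 127

initial block: 9^3 = 729
step 1: project along x, AND mask (58/81) → |grid| = 522
step 2: project along z, AND mask (40/81) → |grid| = 262
step 3: project along y, AND mask (40/81) → |grid| = 127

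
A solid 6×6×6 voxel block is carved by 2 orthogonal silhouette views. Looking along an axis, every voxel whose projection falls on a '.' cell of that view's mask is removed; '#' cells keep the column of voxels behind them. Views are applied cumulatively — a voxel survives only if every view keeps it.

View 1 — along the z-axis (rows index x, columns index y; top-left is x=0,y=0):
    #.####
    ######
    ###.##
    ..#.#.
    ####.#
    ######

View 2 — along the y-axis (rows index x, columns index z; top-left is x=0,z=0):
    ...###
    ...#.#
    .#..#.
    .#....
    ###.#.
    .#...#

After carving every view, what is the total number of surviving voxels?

|visual hull| = 71

initial block: 6^3 = 216
[1] z-view keeps 29 columns → grid now 174
[2] y-view keeps 14 columns → grid now 71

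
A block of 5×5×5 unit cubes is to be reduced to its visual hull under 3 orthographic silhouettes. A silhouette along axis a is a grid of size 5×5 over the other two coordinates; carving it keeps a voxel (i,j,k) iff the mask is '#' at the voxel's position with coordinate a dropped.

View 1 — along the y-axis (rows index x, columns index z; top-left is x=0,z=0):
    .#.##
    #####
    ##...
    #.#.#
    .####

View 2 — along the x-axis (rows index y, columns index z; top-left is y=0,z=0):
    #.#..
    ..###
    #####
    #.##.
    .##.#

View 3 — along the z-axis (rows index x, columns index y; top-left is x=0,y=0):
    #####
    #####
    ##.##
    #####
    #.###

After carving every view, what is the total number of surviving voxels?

|visual hull| = 48

full grid |V| = 125
  1. axis=1 (XZ plane), |mask|=17  ⇒  voxels=85
  2. axis=0 (YZ plane), |mask|=16  ⇒  voxels=53
  3. axis=2 (XY plane), |mask|=23  ⇒  voxels=48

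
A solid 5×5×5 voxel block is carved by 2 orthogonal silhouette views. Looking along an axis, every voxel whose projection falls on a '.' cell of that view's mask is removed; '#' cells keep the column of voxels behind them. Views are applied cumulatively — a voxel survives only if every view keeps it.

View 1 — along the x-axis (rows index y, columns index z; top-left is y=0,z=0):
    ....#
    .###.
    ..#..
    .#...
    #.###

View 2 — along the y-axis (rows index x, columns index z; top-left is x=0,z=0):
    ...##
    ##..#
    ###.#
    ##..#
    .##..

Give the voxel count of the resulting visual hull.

27 voxels

full grid |V| = 125
step 1: project along x, AND mask (10/25) → |grid| = 50
step 2: project along y, AND mask (14/25) → |grid| = 27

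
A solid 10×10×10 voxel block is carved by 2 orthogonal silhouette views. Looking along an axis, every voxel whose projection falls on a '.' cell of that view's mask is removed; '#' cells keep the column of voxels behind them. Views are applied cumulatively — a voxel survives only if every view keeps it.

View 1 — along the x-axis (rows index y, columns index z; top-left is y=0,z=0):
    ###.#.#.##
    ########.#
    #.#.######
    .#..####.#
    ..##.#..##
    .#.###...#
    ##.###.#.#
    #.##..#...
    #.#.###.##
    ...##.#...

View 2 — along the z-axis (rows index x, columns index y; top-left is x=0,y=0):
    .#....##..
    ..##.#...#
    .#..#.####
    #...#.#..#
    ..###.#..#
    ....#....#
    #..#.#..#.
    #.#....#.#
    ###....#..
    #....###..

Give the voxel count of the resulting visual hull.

remaining voxels: 234

initial block: 10^3 = 1000
after view 1 [x-axis, 61 of 100 cells solid] → remaining = 610
after view 2 [z-axis, 40 of 100 cells solid] → remaining = 234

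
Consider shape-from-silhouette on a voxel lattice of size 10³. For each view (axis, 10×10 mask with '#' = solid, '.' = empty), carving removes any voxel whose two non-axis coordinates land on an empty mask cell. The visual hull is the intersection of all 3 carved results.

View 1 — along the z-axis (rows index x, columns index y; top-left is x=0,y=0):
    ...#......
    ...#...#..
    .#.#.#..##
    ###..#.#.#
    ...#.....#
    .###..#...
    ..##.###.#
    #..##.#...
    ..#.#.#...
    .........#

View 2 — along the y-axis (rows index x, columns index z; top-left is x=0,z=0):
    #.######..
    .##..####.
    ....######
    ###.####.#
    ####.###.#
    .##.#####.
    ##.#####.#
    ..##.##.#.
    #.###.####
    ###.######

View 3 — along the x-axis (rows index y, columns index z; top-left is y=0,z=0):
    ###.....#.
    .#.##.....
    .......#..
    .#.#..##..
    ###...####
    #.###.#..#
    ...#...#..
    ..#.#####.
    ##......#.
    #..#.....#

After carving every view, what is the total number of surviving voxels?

89 voxels

full grid |V| = 1000
after view 1 [z-axis, 34 of 100 cells solid] → remaining = 340
after view 2 [y-axis, 72 of 100 cells solid] → remaining = 242
after view 3 [x-axis, 39 of 100 cells solid] → remaining = 89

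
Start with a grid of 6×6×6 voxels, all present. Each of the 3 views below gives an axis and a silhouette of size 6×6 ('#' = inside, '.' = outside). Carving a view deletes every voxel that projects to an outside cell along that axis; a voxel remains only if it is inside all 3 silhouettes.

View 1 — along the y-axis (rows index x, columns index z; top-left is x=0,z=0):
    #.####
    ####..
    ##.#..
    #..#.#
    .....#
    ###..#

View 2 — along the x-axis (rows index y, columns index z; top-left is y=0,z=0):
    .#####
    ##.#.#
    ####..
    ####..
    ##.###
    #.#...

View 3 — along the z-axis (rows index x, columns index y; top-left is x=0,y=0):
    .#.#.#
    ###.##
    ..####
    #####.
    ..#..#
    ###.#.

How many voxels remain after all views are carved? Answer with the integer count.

full grid |V| = 216
[1] y-view keeps 20 columns → grid now 120
[2] x-view keeps 24 columns → grid now 86
[3] z-view keeps 23 columns → grid now 57

voxel count = 57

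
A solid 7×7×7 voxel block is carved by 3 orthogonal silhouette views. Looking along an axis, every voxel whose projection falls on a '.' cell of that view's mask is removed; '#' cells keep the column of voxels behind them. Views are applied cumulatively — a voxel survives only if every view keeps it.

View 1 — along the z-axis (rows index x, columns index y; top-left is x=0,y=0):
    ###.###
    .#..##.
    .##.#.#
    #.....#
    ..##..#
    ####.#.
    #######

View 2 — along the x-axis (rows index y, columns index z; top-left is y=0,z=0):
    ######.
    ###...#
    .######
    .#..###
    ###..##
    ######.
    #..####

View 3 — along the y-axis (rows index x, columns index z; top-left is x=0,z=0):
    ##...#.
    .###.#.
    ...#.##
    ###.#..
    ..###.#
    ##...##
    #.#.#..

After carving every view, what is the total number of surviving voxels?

78 voxels

before carving: 343 voxels (7×7×7)
  1. axis=2 (XY plane), |mask|=30  ⇒  voxels=210
  2. axis=0 (YZ plane), |mask|=36  ⇒  voxels=155
  3. axis=1 (XZ plane), |mask|=25  ⇒  voxels=78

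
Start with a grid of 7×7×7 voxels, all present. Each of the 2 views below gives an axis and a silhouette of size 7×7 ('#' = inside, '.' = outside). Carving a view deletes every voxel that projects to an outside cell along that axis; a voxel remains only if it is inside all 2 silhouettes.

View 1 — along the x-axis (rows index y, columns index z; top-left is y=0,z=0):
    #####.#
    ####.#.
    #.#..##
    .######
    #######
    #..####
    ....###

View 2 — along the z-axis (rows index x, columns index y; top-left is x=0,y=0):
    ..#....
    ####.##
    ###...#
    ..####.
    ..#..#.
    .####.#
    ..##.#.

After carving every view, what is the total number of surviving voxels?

start: 7×7×7 = 343 voxels
carve view 1 (along x, YZ-mask fill 36/49): 252 voxels remain
carve view 2 (along z, XY-mask fill 25/49): 122 voxels remain

|visual hull| = 122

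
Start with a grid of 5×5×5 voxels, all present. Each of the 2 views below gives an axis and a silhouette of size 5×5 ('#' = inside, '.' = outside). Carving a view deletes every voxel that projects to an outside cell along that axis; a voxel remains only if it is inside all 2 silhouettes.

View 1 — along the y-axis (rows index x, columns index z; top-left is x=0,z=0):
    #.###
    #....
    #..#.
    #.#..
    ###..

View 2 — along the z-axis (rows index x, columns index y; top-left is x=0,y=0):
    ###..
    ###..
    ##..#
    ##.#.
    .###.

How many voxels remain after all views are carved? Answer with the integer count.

voxel count = 36

initial block: 5^3 = 125
  1. axis=1 (XZ plane), |mask|=12  ⇒  voxels=60
  2. axis=2 (XY plane), |mask|=15  ⇒  voxels=36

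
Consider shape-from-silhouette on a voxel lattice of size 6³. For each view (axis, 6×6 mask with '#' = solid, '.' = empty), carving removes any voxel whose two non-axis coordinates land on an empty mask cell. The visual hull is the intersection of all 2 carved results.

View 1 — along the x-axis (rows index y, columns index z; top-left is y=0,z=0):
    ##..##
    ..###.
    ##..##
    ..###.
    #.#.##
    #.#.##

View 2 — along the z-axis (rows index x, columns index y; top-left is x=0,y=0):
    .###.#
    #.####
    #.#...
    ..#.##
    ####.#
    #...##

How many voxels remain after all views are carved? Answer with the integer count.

voxel count = 83

before carving: 216 voxels (6×6×6)
carve view 1 (along x, YZ-mask fill 22/36): 132 voxels remain
carve view 2 (along z, XY-mask fill 22/36): 83 voxels remain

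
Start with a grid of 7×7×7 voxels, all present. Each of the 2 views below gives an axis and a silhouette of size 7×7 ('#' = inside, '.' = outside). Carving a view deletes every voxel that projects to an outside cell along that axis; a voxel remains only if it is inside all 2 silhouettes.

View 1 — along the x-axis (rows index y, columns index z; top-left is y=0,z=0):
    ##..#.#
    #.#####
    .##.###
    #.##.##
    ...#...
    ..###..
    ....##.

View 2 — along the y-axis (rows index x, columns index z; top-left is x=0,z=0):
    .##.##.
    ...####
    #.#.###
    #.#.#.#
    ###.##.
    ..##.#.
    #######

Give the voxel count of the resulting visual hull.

124 voxels

start: 7×7×7 = 343 voxels
V1 x: intersect with YZ mask (26 set) -- 182 left
V2 y: intersect with XZ mask (32 set) -- 124 left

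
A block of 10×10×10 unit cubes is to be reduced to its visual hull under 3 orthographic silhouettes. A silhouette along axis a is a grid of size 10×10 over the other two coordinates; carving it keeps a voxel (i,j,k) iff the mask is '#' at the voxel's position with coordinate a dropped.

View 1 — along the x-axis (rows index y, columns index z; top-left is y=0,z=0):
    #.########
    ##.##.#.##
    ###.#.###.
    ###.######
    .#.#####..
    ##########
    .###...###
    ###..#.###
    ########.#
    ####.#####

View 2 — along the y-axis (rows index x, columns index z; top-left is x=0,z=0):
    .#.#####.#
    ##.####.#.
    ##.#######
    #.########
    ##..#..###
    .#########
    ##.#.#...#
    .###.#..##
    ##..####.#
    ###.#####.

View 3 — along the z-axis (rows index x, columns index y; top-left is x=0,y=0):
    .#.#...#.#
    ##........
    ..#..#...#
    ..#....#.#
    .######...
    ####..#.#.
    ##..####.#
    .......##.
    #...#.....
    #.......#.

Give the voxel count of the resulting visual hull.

210 voxels

full grid |V| = 1000
  1. axis=0 (YZ plane), |mask|=79  ⇒  voxels=790
  2. axis=1 (XZ plane), |mask|=73  ⇒  voxels=576
  3. axis=2 (XY plane), |mask|=37  ⇒  voxels=210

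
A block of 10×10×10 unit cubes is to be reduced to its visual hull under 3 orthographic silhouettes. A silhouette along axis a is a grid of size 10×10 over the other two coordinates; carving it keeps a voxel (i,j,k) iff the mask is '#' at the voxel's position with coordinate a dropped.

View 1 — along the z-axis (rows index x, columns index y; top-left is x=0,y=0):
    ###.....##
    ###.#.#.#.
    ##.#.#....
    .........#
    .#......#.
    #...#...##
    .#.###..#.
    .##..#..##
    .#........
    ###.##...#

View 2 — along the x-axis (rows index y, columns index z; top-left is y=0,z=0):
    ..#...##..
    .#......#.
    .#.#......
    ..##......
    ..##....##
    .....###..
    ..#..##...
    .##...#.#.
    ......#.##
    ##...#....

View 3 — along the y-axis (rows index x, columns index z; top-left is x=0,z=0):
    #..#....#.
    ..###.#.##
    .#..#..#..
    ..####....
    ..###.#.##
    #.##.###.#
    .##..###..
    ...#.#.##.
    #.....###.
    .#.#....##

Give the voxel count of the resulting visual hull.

57 voxels

full grid |V| = 1000
  1. axis=2 (XY plane), |mask|=39  ⇒  voxels=390
  2. axis=0 (YZ plane), |mask|=29  ⇒  voxels=107
  3. axis=1 (XZ plane), |mask|=46  ⇒  voxels=57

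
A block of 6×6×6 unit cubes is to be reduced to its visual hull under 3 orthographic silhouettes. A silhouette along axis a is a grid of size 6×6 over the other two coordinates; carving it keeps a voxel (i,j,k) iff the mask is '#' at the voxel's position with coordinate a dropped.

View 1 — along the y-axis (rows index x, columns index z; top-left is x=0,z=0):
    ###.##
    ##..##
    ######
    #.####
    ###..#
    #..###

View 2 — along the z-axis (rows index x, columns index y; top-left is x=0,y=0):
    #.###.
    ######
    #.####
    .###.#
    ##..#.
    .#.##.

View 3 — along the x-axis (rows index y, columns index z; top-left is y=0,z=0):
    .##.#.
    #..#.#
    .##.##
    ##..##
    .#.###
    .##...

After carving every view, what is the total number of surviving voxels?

full grid |V| = 216
step 1: project along y, AND mask (28/36) → |grid| = 168
step 2: project along z, AND mask (25/36) → |grid| = 118
step 3: project along x, AND mask (20/36) → |grid| = 71

voxel count = 71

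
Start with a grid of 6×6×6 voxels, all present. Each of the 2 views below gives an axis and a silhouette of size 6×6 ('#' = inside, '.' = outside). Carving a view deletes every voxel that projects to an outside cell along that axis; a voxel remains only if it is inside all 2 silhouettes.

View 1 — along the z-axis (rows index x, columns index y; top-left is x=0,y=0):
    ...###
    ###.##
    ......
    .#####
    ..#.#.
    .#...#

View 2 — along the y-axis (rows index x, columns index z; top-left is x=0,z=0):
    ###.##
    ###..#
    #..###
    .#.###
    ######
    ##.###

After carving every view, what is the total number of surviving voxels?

start: 6×6×6 = 216 voxels
step 1: project along z, AND mask (17/36) → |grid| = 102
step 2: project along y, AND mask (28/36) → |grid| = 77

voxel count = 77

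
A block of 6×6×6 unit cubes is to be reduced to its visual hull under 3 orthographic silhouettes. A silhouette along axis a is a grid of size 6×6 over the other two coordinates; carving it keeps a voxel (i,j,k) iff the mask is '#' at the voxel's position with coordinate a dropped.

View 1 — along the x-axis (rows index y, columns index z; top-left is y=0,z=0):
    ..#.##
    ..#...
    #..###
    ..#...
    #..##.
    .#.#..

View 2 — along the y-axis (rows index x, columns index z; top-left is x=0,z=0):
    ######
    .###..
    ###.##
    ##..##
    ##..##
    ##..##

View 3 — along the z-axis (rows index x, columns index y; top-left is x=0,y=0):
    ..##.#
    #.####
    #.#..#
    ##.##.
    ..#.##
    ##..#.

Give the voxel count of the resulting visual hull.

34 voxels

start: 6×6×6 = 216 voxels
V1 x: intersect with YZ mask (14 set) -- 84 left
V2 y: intersect with XZ mask (26 set) -- 56 left
V3 z: intersect with XY mask (21 set) -- 34 left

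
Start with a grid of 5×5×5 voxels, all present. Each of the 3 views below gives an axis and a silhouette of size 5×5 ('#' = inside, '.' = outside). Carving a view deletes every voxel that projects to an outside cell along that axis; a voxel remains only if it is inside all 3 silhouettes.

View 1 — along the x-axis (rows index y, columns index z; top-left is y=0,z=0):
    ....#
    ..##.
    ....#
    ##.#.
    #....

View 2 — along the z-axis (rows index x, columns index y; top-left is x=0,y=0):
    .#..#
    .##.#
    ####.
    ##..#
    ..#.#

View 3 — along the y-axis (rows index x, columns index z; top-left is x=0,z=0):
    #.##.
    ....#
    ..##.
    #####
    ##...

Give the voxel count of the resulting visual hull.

|visual hull| = 12

full grid |V| = 125
[1] x-view keeps 8 columns → grid now 40
[2] z-view keeps 14 columns → grid now 20
[3] y-view keeps 13 columns → grid now 12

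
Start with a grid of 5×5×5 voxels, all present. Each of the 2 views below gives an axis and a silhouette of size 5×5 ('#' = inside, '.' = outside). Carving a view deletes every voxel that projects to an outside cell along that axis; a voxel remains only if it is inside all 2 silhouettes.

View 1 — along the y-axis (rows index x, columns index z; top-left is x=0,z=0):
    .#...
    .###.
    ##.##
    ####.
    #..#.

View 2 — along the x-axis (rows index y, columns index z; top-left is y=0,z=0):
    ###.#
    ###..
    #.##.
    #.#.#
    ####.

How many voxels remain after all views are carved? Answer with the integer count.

remaining voxels: 47

full grid |V| = 125
  1. axis=1 (XZ plane), |mask|=14  ⇒  voxels=70
  2. axis=0 (YZ plane), |mask|=17  ⇒  voxels=47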